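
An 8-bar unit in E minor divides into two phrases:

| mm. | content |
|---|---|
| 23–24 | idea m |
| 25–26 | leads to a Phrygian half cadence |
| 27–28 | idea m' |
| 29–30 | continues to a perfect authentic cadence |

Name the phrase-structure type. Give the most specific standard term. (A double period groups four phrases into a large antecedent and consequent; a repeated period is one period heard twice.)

parallel period

Phrase 1 ends with a Phrygian half cadence (weaker) and phrase 2 with a perfect authentic cadence (stronger): antecedent + consequent = a period.
The two phrases open with the same material (m / m'), so the period is parallel.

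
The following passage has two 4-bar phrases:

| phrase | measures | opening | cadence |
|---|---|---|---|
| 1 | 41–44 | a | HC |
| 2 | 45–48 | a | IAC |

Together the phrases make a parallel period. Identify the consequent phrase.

The phrase ending with the weaker cadence (half cadence) is the antecedent; the one ending more conclusively (imperfect authentic cadence) is the consequent. The consequent is phrase 2.

phrase 2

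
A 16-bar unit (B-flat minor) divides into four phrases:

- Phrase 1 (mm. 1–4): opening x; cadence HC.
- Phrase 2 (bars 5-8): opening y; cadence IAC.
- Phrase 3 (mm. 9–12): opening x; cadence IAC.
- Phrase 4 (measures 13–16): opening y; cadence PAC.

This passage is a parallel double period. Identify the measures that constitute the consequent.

measures 9–16

In a double period the four phrases pair into a large antecedent (phrases 1–2, ending imperfect authentic cadence) and a large consequent (phrases 3–4, ending perfect authentic cadence). The consequent spans mm. 9–16.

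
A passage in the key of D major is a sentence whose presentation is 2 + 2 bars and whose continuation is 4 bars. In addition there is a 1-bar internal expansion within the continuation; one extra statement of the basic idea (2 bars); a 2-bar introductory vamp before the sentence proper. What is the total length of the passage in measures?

13 measures

Basic sentence: 2 + 2 + 4 = 8 bars.
8 (basic form) + 1 (internal expansion) + 2 (extra statement) + 2 (introduction) = 13.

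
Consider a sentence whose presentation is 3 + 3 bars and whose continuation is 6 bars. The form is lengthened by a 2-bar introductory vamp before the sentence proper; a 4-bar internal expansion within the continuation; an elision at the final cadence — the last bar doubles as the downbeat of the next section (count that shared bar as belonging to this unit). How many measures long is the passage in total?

Basic sentence: 3 + 3 + 6 = 12 bars.
12 (basic form) + 2 (introduction) + 4 (internal expansion) = 18.
The elision shares a bar with the next section but does not change this unit's count.

18 measures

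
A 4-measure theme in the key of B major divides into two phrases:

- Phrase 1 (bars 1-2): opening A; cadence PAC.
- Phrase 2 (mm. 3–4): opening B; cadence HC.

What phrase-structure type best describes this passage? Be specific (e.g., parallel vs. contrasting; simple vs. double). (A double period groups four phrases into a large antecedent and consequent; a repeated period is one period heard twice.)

phrase group

The second phrase closes with a half cadence, which is not stronger than the first phrase's perfect authentic cadence; without a weak→strong cadential pair there is no antecedent–consequent relationship, so this is a phrase group rather than a period.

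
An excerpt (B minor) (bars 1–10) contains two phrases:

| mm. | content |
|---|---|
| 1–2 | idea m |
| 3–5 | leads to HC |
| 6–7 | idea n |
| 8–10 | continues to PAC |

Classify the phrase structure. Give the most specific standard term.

contrasting period

Phrase 1 ends with a half cadence (weaker) and phrase 2 with a perfect authentic cadence (stronger): antecedent + consequent = a period.
The two phrases open with different material (m / n), so the period is contrasting.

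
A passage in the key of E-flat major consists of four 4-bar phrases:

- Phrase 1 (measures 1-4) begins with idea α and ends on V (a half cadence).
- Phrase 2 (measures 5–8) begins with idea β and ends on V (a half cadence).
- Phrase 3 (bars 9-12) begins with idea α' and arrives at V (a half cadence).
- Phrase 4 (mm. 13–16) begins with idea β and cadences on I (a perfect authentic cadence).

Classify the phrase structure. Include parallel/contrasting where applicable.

Four phrases in two halves: the first half (measures 1–8) ends with a half cadence, the second (mm. 9-16) with a perfect authentic cadence — a large antecedent–consequent pair, i.e. a double period.
Phrase 3 begins with the same material as phrase 1, making it parallel.

parallel double period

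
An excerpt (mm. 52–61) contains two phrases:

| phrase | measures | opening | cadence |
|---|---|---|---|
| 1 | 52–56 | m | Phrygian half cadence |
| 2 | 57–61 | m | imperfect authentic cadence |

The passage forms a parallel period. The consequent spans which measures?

The antecedent is the phrase ending with the weaker cadence (Phrygian half cadence, phrase 1) and the consequent the one ending more conclusively (imperfect authentic cadence, phrase 2); the consequent is mm. 57–61.

measures 57–61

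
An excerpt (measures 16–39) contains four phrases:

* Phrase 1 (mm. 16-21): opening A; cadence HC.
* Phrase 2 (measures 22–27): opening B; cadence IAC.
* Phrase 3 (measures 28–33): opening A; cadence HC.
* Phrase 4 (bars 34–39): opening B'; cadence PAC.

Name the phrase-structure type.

Four phrases in two halves: the first half (bars 16–27) ends with an imperfect authentic cadence, the second (mm. 28-39) with a perfect authentic cadence — a large antecedent–consequent pair, i.e. a double period.
Phrase 3 begins with the same material as phrase 1, making it parallel.

parallel double period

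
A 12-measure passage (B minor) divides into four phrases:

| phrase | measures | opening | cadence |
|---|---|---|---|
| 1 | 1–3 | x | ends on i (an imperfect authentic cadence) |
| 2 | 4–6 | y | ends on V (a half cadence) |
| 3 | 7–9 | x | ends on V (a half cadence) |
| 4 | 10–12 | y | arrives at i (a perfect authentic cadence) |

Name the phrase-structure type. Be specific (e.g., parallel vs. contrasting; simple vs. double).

Four phrases in two halves: the first half (mm. 1-6) ends with a half cadence, the second (mm. 7–12) with a perfect authentic cadence — a large antecedent–consequent pair, i.e. a double period.
Phrase 3 begins with the same material as phrase 1, making it parallel.

parallel double period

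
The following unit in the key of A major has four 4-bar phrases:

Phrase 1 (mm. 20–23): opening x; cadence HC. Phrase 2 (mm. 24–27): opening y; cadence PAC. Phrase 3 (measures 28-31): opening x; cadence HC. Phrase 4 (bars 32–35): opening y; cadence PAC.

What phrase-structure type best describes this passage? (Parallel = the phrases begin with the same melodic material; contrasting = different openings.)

The cadence pattern HC–PAC–HC–PAC is weak–strong twice, and phrases 3–4 restate phrases 1–2: a period heard twice, not a double period (which would end weakly at phrase 2).

repeated period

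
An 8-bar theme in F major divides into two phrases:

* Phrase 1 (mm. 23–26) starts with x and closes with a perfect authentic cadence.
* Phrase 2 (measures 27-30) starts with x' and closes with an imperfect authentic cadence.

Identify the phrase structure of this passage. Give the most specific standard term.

The second phrase closes with an imperfect authentic cadence, which is not stronger than the first phrase's perfect authentic cadence; without a weak→strong cadential pair there is no antecedent–consequent relationship, so this is a phrase group rather than a period.

phrase group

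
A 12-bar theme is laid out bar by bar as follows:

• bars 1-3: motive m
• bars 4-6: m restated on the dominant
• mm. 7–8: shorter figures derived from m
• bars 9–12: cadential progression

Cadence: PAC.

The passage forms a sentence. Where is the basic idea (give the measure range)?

measures 1–3

The presentation of a sentence is the basic idea (measures 1-3) plus its repetition (measures 4–6); the basic idea is therefore bars 1–3.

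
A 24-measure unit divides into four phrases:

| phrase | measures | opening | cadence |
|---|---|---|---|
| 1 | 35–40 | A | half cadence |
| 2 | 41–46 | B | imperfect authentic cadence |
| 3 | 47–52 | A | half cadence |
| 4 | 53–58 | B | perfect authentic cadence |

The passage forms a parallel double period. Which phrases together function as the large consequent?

phrases 3 and 4

In a double period the first pair of phrases (ending imperfect authentic cadence) is the large antecedent and the second pair (ending perfect authentic cadence) is the large consequent; the consequent is phrases 3 and 4.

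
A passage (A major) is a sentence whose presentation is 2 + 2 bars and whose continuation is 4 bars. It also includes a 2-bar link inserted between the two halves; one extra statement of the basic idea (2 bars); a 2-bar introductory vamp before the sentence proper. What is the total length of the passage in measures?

14 measures

Basic sentence: 2 + 2 + 4 = 8 bars.
8 (basic form) + 2 (link) + 2 (extra statement) + 2 (introduction) = 14.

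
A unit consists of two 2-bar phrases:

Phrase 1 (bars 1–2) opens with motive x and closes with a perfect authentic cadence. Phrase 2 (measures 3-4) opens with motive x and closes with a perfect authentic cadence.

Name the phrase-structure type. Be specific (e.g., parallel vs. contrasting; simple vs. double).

repeated phrase

Both phrases have the same opening (x) and the same cadence (perfect authentic cadence): the second is a restatement, not a consequent, so this is a repeated phrase rather than a period.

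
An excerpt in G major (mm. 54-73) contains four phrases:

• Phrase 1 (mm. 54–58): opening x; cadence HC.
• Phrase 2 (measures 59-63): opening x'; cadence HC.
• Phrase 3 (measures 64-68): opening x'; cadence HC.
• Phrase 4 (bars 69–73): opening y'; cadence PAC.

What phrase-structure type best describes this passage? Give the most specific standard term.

parallel double period

Four phrases in two halves: the first half (mm. 54–63) ends with a half cadence, the second (mm. 64–73) with a perfect authentic cadence — a large antecedent–consequent pair, i.e. a double period.
Phrase 3 begins with the same material as phrase 1, making it parallel.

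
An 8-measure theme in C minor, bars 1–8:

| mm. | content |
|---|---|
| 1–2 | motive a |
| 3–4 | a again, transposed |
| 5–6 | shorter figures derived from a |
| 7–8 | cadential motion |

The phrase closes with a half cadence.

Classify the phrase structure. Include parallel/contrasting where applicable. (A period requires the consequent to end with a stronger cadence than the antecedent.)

Basic idea (bars 1–2) + its repetition (measures 3–4) form the presentation; fragmentation and cadence (measures 5–8) form the continuation — the 8-bar whole is a sentence.

sentence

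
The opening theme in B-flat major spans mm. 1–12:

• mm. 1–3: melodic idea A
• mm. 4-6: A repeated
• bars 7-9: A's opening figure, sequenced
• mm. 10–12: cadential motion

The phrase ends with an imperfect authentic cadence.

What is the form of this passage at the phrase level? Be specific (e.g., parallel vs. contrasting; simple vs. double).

sentence

Basic idea (mm. 1–3) + its repetition (mm. 4-6) form the presentation; fragmentation and cadence (measures 7-12) form the continuation — the 12-bar whole is a sentence.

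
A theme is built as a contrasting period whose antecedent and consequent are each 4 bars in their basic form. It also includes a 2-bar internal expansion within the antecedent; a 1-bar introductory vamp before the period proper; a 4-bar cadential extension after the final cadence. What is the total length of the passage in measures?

Basic contrasting period: 4 + 4 = 8 bars.
8 (basic form) + 2 (internal expansion) + 1 (introduction) + 4 (cadential extension) = 15.

15 measures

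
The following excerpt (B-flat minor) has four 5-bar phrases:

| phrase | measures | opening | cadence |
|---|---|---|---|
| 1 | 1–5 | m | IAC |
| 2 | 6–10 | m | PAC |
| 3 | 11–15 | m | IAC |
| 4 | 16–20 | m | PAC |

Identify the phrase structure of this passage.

repeated period

The cadence pattern IAC–PAC–IAC–PAC is weak–strong twice, and phrases 3–4 restate phrases 1–2: a period heard twice, not a double period (which would end weakly at phrase 2).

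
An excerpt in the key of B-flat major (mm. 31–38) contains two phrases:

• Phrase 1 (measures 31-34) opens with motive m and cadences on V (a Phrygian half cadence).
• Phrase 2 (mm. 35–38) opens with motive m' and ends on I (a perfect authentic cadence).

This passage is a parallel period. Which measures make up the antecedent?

The antecedent is the phrase ending with the weaker cadence (Phrygian half cadence, phrase 1) and the consequent the one ending more conclusively (perfect authentic cadence, phrase 2); the antecedent is mm. 31–34.

measures 31–34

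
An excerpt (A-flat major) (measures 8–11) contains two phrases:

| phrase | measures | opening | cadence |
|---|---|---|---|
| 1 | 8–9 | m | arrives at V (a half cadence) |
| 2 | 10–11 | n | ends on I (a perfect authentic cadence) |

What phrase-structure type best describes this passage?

contrasting period

Phrase 1 ends with a half cadence (weaker) and phrase 2 with a perfect authentic cadence (stronger): antecedent + consequent = a period.
The two phrases open with different material (m / n), so the period is contrasting.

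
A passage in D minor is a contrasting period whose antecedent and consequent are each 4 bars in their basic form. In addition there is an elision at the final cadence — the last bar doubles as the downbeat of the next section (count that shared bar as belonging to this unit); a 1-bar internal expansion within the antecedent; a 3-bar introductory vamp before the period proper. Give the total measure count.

Basic contrasting period: 4 + 4 = 8 bars.
8 (basic form) + 1 (internal expansion) + 3 (introduction) = 12.
The elision shares a bar with the next section but does not change this unit's count.

12 measures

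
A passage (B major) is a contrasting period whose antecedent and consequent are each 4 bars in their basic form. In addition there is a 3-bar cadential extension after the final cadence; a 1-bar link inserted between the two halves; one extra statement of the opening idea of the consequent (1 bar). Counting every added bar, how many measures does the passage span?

13 measures

Basic contrasting period: 4 + 4 = 8 bars.
8 (basic form) + 3 (cadential extension) + 1 (link) + 1 (extra statement) = 13.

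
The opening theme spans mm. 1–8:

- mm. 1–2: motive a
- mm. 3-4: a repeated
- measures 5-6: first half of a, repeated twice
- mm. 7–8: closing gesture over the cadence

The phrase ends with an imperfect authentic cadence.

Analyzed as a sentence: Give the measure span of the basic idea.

measures 1–2

The presentation of a sentence is the basic idea (mm. 1–2) plus its repetition (mm. 3–4); the basic idea is therefore mm. 1–2.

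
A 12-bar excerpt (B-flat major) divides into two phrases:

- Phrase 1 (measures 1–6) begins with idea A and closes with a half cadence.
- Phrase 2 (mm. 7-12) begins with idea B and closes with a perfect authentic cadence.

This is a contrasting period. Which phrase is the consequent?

phrase 2

The phrase ending with the weaker cadence (half cadence) is the antecedent; the one ending more conclusively (perfect authentic cadence) is the consequent. The consequent is phrase 2.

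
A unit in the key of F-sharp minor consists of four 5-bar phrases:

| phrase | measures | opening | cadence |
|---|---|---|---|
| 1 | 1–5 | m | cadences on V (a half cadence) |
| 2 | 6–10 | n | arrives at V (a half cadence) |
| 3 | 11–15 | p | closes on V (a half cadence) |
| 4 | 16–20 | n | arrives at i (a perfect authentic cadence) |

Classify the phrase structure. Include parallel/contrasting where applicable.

Four phrases in two halves: the first half (mm. 1–10) ends with a half cadence, the second (mm. 11–20) with a perfect authentic cadence — a large antecedent–consequent pair, i.e. a double period.
Phrase 3 begins with different material from phrase 1, making it contrasting.

contrasting double period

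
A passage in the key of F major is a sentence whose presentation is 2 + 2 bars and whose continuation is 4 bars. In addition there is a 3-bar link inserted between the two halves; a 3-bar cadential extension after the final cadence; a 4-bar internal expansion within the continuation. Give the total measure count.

Basic sentence: 2 + 2 + 4 = 8 bars.
8 (basic form) + 3 (link) + 3 (cadential extension) + 4 (internal expansion) = 18.

18 measures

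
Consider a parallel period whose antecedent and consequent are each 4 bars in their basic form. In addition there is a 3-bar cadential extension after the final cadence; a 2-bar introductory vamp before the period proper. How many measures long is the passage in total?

13 measures

Basic parallel period: 4 + 4 = 8 bars.
8 (basic form) + 3 (cadential extension) + 2 (introduction) = 13.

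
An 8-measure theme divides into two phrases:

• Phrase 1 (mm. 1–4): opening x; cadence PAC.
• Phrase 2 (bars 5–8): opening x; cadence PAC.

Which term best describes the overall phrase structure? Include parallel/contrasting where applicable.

Both phrases have the same opening (x) and the same cadence (perfect authentic cadence): the second is a restatement, not a consequent, so this is a repeated phrase rather than a period.

repeated phrase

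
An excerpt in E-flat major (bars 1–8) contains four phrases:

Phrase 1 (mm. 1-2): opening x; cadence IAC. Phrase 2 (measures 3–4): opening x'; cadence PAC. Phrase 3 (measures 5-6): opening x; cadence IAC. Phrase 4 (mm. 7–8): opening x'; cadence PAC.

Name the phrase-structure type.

repeated period

The cadence pattern IAC–PAC–IAC–PAC is weak–strong twice, and phrases 3–4 restate phrases 1–2: a period heard twice, not a double period (which would end weakly at phrase 2).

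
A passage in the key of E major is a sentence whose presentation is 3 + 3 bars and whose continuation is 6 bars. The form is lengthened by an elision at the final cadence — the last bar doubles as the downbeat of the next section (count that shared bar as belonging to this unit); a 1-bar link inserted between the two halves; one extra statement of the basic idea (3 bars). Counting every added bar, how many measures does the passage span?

Basic sentence: 3 + 3 + 6 = 12 bars.
12 (basic form) + 1 (link) + 3 (extra statement) = 16.
The elision shares a bar with the next section but does not change this unit's count.

16 measures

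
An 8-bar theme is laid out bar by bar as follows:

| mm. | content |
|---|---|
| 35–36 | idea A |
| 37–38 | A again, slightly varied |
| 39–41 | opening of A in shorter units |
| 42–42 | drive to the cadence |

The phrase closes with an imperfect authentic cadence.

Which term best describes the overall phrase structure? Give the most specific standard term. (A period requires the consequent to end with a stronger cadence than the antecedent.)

Basic idea (bars 35–36) + its repetition (measures 37-38) form the presentation; fragmentation and cadence (mm. 39–42) form the continuation — the 8-bar whole is a sentence.

sentence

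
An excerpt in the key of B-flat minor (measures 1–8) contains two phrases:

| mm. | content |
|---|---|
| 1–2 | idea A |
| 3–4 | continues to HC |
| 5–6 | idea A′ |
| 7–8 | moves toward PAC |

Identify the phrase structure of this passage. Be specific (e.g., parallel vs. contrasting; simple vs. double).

parallel period

Phrase 1 ends with a half cadence (weaker) and phrase 2 with a perfect authentic cadence (stronger): antecedent + consequent = a period.
The two phrases open with the same material (A / A′), so the period is parallel.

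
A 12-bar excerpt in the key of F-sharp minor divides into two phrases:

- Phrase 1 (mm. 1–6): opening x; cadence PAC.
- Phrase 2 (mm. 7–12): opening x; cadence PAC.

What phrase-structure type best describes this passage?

repeated phrase

Both phrases have the same opening (x) and the same cadence (perfect authentic cadence): the second is a restatement, not a consequent, so this is a repeated phrase rather than a period.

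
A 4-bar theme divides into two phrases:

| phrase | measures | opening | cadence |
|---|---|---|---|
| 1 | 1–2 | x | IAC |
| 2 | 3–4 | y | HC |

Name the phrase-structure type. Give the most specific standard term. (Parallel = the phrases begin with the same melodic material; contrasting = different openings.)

phrase group

The second phrase closes with a half cadence, which is not stronger than the first phrase's imperfect authentic cadence; without a weak→strong cadential pair there is no antecedent–consequent relationship, so this is a phrase group rather than a period.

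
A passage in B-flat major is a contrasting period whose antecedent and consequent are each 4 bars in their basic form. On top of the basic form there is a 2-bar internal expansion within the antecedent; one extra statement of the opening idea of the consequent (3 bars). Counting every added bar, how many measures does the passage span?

Basic contrasting period: 4 + 4 = 8 bars.
8 (basic form) + 2 (internal expansion) + 3 (extra statement) = 13.

13 measures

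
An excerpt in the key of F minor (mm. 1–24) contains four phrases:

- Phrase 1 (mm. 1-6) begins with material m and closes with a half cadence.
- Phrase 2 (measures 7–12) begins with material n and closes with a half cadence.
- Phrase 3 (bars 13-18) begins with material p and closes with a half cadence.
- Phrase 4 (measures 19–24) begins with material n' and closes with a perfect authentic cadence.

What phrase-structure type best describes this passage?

Four phrases in two halves: the first half (bars 1-12) ends with a half cadence, the second (measures 13-24) with a perfect authentic cadence — a large antecedent–consequent pair, i.e. a double period.
Phrase 3 begins with different material from phrase 1, making it contrasting.

contrasting double period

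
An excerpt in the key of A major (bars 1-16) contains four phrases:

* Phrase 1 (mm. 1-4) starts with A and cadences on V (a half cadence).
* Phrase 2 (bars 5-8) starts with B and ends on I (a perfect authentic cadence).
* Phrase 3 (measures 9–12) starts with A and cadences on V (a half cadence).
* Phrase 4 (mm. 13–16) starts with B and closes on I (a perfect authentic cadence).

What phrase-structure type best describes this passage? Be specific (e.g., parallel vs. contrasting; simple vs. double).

repeated period

The cadence pattern HC–PAC–HC–PAC is weak–strong twice, and phrases 3–4 restate phrases 1–2: a period heard twice, not a double period (which would end weakly at phrase 2).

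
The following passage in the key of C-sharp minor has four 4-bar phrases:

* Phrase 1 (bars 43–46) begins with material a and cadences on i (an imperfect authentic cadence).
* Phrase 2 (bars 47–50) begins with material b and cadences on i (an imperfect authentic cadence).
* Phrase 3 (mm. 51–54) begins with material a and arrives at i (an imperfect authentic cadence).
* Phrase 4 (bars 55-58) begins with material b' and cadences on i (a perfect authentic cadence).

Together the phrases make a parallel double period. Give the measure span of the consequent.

measures 51–58

In a double period the first pair of phrases (ending imperfect authentic cadence) is the large antecedent and the second pair (ending perfect authentic cadence) is the large consequent; the consequent is measures 51–58.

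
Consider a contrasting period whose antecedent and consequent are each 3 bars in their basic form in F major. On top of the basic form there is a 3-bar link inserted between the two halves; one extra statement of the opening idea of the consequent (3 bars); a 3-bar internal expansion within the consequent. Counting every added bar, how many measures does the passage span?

15 measures

Basic contrasting period: 3 + 3 = 6 bars.
6 (basic form) + 3 (link) + 3 (extra statement) + 3 (internal expansion) = 15.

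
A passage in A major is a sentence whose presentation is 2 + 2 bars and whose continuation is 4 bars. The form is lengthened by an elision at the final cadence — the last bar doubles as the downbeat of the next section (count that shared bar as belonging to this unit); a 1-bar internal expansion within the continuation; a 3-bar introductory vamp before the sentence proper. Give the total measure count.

Basic sentence: 2 + 2 + 4 = 8 bars.
8 (basic form) + 1 (internal expansion) + 3 (introduction) = 12.
The elision shares a bar with the next section but does not change this unit's count.

12 measures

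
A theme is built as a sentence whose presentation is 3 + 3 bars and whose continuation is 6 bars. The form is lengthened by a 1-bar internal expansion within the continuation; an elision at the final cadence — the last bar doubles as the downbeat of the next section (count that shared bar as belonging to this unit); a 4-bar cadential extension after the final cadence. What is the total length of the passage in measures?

17 measures

Basic sentence: 3 + 3 + 6 = 12 bars.
12 (basic form) + 1 (internal expansion) + 4 (cadential extension) = 17.
The elision shares a bar with the next section but does not change this unit's count.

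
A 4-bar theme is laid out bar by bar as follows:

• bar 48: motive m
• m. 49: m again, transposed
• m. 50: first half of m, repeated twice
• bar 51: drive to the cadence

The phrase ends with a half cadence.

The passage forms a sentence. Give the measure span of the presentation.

The presentation of a sentence is the basic idea (measure 48) plus its repetition (m. 49); the presentation is therefore measures 48–49.

measures 48–49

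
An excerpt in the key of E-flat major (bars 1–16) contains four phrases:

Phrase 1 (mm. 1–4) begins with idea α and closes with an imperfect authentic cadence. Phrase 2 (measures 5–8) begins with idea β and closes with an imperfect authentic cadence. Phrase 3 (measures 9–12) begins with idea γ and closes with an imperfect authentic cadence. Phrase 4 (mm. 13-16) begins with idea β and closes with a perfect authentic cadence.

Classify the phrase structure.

contrasting double period

Four phrases in two halves: the first half (bars 1–8) ends with an imperfect authentic cadence, the second (measures 9–16) with a perfect authentic cadence — a large antecedent–consequent pair, i.e. a double period.
Phrase 3 begins with different material from phrase 1, making it contrasting.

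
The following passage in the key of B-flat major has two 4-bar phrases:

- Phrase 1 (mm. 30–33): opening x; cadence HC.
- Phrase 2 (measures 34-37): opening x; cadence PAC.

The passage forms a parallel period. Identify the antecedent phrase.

The phrase ending with the weaker cadence (half cadence) is the antecedent; the one ending more conclusively (perfect authentic cadence) is the consequent. The antecedent is phrase 1.

phrase 1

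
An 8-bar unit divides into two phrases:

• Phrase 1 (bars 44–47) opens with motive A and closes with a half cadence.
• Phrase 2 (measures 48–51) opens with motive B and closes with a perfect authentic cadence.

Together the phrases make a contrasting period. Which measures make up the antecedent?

measures 44–47

The phrase ending with the weaker cadence (half cadence) is the antecedent; the one ending more conclusively (perfect authentic cadence) is the consequent. The antecedent is measures 44–47.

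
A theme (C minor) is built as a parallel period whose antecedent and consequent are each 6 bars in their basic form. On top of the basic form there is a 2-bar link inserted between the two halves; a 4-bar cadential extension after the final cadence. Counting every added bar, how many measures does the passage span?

18 measures

Basic parallel period: 6 + 6 = 12 bars.
12 (basic form) + 2 (link) + 4 (cadential extension) = 18.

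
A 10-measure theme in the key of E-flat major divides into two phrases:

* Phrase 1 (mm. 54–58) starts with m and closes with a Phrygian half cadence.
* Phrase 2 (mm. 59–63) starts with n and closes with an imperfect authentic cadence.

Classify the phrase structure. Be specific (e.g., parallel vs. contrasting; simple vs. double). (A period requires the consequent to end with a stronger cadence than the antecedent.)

contrasting period

Phrase 1 ends with a Phrygian half cadence (weaker) and phrase 2 with an imperfect authentic cadence (stronger): antecedent + consequent = a period.
The two phrases open with different material (m / n), so the period is contrasting.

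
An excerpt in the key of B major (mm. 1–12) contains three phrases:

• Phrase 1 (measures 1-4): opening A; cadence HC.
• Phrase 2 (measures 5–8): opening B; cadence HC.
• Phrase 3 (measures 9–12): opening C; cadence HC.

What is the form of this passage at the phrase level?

The final phrase closes with a half cadence, which is not stronger than the preceding half cadence; the 3 phrases lack an overall antecedent–consequent design and so form a phrase group.

phrase group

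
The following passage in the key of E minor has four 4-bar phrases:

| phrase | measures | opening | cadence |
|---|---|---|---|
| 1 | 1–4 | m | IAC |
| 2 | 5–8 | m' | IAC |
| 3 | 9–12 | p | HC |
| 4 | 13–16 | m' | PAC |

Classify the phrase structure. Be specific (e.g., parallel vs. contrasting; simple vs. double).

Four phrases in two halves: the first half (mm. 1–8) ends with an imperfect authentic cadence, the second (mm. 9–16) with a perfect authentic cadence — a large antecedent–consequent pair, i.e. a double period.
Phrase 3 begins with different material from phrase 1, making it contrasting.

contrasting double period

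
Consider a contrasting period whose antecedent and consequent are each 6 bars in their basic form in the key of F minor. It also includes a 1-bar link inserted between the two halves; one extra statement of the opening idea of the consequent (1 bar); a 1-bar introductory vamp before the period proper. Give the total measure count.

15 measures

Basic contrasting period: 6 + 6 = 12 bars.
12 (basic form) + 1 (link) + 1 (extra statement) + 1 (introduction) = 15.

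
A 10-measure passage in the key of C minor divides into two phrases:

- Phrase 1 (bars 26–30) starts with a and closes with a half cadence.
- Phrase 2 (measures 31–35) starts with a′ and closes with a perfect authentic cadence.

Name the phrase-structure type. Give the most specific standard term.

Phrase 1 ends with a half cadence (weaker) and phrase 2 with a perfect authentic cadence (stronger): antecedent + consequent = a period.
The two phrases open with the same material (a / a′), so the period is parallel.

parallel period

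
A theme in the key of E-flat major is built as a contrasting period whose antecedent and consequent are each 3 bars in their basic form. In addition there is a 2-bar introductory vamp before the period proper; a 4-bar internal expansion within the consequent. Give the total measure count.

Basic contrasting period: 3 + 3 = 6 bars.
6 (basic form) + 2 (introduction) + 4 (internal expansion) = 12.

12 measures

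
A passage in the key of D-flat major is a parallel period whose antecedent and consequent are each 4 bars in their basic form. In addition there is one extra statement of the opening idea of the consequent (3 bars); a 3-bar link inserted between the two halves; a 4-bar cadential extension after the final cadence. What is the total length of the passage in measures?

18 measures

Basic parallel period: 4 + 4 = 8 bars.
8 (basic form) + 3 (extra statement) + 3 (link) + 4 (cadential extension) = 18.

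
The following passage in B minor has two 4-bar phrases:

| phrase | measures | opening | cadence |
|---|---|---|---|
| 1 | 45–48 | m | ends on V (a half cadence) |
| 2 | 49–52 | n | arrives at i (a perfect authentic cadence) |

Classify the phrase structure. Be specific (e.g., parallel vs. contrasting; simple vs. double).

contrasting period

Phrase 1 ends with a half cadence (weaker) and phrase 2 with a perfect authentic cadence (stronger): antecedent + consequent = a period.
The two phrases open with different material (m / n), so the period is contrasting.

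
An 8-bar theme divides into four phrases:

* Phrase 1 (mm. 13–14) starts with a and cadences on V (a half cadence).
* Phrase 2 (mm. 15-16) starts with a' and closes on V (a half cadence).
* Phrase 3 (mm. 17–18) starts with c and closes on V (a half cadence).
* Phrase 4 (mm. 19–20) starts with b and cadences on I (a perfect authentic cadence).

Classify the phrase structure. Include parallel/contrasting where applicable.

contrasting double period

Four phrases in two halves: the first half (mm. 13-16) ends with a half cadence, the second (bars 17-20) with a perfect authentic cadence — a large antecedent–consequent pair, i.e. a double period.
Phrase 3 begins with different material from phrase 1, making it contrasting.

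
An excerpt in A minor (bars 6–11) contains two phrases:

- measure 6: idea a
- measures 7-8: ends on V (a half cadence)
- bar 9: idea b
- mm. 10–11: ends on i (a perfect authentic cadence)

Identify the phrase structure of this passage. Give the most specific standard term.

Phrase 1 ends with a half cadence (weaker) and phrase 2 with a perfect authentic cadence (stronger): antecedent + consequent = a period.
The two phrases open with different material (a / b), so the period is contrasting.

contrasting period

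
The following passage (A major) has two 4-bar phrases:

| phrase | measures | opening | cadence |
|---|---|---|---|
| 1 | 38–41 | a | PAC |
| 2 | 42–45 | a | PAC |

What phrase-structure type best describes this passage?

repeated phrase

Both phrases have the same opening (a) and the same cadence (perfect authentic cadence): the second is a restatement, not a consequent, so this is a repeated phrase rather than a period.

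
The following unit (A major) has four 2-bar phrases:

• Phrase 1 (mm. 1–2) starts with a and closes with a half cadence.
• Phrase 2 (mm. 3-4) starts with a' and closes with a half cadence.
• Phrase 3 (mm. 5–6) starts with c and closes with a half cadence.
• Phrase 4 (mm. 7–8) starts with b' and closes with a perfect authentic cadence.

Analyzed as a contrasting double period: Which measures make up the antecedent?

measures 1–4

In a double period the four phrases pair into a large antecedent (phrases 1–2, ending half cadence) and a large consequent (phrases 3–4, ending perfect authentic cadence). The antecedent spans mm. 1–4.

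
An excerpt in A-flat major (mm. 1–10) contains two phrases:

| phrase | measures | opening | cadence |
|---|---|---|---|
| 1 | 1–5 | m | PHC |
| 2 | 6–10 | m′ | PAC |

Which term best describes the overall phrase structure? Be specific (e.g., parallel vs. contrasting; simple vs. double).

parallel period

Phrase 1 ends with a Phrygian half cadence (weaker) and phrase 2 with a perfect authentic cadence (stronger): antecedent + consequent = a period.
The two phrases open with the same material (m / m′), so the period is parallel.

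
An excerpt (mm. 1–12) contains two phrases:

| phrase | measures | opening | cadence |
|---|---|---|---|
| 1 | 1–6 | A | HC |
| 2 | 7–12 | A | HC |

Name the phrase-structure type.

repeated phrase

Both phrases have the same opening (A) and the same cadence (half cadence): the second is a restatement, not a consequent, so this is a repeated phrase rather than a period.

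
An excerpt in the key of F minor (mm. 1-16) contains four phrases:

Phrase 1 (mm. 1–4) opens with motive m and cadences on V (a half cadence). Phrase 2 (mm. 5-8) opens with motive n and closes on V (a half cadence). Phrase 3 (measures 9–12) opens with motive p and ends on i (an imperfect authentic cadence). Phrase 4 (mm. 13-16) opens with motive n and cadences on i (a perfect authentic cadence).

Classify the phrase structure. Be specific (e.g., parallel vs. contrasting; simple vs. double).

Four phrases in two halves: the first half (bars 1-8) ends with a half cadence, the second (mm. 9–16) with a perfect authentic cadence — a large antecedent–consequent pair, i.e. a double period.
Phrase 3 begins with different material from phrase 1, making it contrasting.

contrasting double period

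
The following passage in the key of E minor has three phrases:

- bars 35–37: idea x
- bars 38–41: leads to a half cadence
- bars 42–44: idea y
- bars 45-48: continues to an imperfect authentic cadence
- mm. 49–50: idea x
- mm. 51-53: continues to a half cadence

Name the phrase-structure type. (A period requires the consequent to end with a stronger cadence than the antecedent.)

The final phrase closes with a half cadence, which is not stronger than the preceding imperfect authentic cadence; the 3 phrases lack an overall antecedent–consequent design and so form a phrase group.

phrase group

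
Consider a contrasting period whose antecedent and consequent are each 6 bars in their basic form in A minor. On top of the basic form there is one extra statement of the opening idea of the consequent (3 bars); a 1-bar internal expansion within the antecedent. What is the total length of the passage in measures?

Basic contrasting period: 6 + 6 = 12 bars.
12 (basic form) + 3 (extra statement) + 1 (internal expansion) = 16.

16 measures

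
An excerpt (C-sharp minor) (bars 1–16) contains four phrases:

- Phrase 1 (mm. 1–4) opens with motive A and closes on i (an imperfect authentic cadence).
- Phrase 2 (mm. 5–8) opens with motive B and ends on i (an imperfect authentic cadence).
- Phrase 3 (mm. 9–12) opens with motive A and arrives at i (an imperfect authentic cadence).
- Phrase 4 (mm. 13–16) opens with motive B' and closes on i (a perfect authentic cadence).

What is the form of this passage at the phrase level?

parallel double period

Four phrases in two halves: the first half (measures 1–8) ends with an imperfect authentic cadence, the second (mm. 9-16) with a perfect authentic cadence — a large antecedent–consequent pair, i.e. a double period.
Phrase 3 begins with the same material as phrase 1, making it parallel.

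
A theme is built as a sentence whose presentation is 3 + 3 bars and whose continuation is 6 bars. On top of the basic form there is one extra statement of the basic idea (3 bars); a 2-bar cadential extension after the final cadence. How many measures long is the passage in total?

Basic sentence: 3 + 3 + 6 = 12 bars.
12 (basic form) + 3 (extra statement) + 2 (cadential extension) = 17.

17 measures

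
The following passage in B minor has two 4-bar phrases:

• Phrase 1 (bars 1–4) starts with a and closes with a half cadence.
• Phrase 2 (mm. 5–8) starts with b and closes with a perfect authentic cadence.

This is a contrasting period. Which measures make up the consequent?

The phrase ending with the weaker cadence (half cadence) is the antecedent; the one ending more conclusively (perfect authentic cadence) is the consequent. The consequent is measures 5–8.

measures 5–8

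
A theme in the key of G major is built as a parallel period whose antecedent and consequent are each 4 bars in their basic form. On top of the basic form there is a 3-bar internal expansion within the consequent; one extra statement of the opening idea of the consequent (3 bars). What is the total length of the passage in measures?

Basic parallel period: 4 + 4 = 8 bars.
8 (basic form) + 3 (internal expansion) + 3 (extra statement) = 14.

14 measures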